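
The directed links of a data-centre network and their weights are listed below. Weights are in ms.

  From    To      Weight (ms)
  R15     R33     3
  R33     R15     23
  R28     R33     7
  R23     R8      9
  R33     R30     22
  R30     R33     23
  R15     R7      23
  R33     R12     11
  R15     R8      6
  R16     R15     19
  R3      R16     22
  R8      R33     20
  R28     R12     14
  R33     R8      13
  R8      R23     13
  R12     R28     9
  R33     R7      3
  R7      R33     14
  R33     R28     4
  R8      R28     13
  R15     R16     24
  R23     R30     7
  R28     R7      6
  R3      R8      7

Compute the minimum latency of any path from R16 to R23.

38 ms

Shortest distances from R16:
R16: 0
R15: 19  (via R16)
R33: 22  (via R15)
R8: 25  (via R15)
R7: 25  (via R33)
R28: 26  (via R33)
R12: 33  (via R33)
R23: 38  (via R8)
Shortest route: R16–R15–R8–R23 = 38 ms.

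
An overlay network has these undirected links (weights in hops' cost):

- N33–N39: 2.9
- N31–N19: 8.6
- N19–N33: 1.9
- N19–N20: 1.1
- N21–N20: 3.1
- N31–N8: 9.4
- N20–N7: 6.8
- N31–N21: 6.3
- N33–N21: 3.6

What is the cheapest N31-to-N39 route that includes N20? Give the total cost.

Shortest N31→N20: N31–N21–N20 = 9.4
Shortest N20→N39: N20–N19–N33–N39 = 5.9
Total via N20: 9.4 + 5.9 = 15.3 hops' cost.

15.3 hops' cost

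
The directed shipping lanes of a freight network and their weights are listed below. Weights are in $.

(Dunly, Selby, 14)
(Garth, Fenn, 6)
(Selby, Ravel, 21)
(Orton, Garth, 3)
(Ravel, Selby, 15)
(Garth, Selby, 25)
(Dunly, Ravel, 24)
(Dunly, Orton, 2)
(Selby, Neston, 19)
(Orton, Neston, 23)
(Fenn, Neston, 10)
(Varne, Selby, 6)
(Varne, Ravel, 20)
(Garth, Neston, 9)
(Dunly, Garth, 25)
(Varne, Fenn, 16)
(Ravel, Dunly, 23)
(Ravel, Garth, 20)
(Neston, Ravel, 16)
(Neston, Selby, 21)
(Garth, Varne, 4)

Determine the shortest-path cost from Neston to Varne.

$40

Compare a few routes:
Neston–Ravel–Dunly–Orton–Garth–Varne: 16+23+2+3+4 = 48
Neston–Ravel–Garth–Varne: 16+20+4 = 40
Neston–Selby–Ravel–Garth–Varne: 21+21+20+4 = 66
The minimum is $40 via Neston–Ravel–Garth–Varne.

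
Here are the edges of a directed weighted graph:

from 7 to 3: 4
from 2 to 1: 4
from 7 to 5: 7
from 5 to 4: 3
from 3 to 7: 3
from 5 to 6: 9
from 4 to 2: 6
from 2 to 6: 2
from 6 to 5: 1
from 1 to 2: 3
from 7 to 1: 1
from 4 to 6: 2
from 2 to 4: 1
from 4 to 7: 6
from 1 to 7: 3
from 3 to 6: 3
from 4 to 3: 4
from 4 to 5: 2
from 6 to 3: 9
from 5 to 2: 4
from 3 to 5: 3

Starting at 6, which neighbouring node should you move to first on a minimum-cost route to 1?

5

Candidate routes:
6 → 5 → 4 → 7 → 1: 1+3+6+1 = 11
6 → 5 → 2 → 4 → 7 → 1: 1+4+1+6+1 = 13
6 → 5 → 4 → 3 → 7 → 1: 1+3+4+3+1 = 12
6 → 5 → 2 → 1: 1+4+4 = 9
The minimum is 9 via 6 → 5 → 2 → 1.
So from 6 the first move is to 5.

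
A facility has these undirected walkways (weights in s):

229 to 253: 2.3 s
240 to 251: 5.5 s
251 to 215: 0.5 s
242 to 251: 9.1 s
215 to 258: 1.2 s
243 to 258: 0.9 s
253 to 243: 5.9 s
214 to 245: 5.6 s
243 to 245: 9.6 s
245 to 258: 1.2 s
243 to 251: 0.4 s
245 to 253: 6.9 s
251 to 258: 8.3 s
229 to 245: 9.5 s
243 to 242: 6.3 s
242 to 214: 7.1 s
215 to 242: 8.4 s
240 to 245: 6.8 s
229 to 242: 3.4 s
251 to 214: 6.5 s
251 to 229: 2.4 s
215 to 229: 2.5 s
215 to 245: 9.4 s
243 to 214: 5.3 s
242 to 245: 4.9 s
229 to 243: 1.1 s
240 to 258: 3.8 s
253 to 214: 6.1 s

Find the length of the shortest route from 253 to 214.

Candidate routes:
253 → 229 → 243 → 214: 2.3+1.1+5.3 = 8.7
253 → 214: 6.1 = 6.1
253 → 229 → 243 → 251 → 214: 2.3+1.1+0.4+6.5 = 10.3
The minimum is 6.1 s via 253 → 214.

6.1 s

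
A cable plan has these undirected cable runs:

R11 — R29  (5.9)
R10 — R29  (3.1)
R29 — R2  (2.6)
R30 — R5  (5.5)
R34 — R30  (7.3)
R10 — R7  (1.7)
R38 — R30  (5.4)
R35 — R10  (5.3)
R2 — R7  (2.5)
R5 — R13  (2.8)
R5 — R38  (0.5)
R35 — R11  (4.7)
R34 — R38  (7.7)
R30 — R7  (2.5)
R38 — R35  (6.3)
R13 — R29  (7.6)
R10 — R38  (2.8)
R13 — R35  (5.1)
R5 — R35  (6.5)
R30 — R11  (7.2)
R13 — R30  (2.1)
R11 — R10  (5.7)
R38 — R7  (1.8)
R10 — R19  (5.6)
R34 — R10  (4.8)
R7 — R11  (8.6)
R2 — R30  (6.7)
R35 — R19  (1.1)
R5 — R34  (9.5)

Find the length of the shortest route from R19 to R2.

Settle nodes by increasing distance from R19:
R19: 0
R35: 1.1  (via R19)
R10: 5.6  (via R19)
R11: 5.8  (via R35)
R13: 6.2  (via R35)
R7: 7.3  (via R10)
R38: 7.4  (via R35)
R5: 7.6  (via R35)
R30: 8.3  (via R13)
R29: 8.7  (via R10)
R2: 9.8  (via R7)
Shortest route: R19 → R10 → R7 → R2 = 9.8.

9.8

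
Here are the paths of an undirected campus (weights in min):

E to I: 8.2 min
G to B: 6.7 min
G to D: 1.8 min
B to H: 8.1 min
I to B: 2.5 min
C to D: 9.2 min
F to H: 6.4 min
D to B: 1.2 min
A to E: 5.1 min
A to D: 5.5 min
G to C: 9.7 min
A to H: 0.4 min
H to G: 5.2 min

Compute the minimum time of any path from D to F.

Shortest distances from D:
D: 0
B: 1.2  (via D)
G: 1.8  (via D)
I: 3.7  (via B)
A: 5.5  (via D)
H: 5.9  (via A)
C: 9.2  (via D)
E: 10.6  (via A)
F: 12.3  (via H)
Shortest route: D–A–H–F = 12.3 min.

12.3 min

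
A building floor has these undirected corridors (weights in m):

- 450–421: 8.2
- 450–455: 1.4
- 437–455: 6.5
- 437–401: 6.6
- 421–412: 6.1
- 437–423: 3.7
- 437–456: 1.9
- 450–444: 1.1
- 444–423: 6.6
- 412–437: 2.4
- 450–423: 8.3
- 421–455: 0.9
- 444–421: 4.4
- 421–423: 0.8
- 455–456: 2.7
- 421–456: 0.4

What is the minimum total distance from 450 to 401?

11.2 m

Compare a few routes:
450 → 455 → 456 → 437 → 401: 1.4+2.7+1.9+6.6 = 12.6
450 → 455 → 421 → 456 → 437 → 401: 1.4+0.9+0.4+1.9+6.6 = 11.2
450 → 455 → 421 → 423 → 437 → 401: 1.4+0.9+0.8+3.7+6.6 = 13.4
The minimum is 11.2 m via 450 → 455 → 421 → 456 → 437 → 401.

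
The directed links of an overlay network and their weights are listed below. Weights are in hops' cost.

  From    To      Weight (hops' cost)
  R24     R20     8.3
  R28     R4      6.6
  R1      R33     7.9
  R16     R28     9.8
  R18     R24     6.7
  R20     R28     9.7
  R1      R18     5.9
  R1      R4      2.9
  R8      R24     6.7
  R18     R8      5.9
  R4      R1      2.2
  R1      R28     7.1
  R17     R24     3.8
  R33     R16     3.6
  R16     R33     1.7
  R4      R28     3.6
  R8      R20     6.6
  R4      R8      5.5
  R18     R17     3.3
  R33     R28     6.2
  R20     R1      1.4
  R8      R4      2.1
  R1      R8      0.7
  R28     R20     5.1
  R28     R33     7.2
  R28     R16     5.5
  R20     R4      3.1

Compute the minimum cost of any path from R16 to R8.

Running Dijkstra from R16:
R16: 0
R33: 1.7  (via R16)
R28: 7.9  (via R33)
R20: 13  (via R28)
R1: 14.4  (via R20)
R4: 14.5  (via R28)
R8: 15.1  (via R1)
Shortest route: R16 → R33 → R28 → R20 → R1 → R8 = 15.1 hops' cost.

15.1 hops' cost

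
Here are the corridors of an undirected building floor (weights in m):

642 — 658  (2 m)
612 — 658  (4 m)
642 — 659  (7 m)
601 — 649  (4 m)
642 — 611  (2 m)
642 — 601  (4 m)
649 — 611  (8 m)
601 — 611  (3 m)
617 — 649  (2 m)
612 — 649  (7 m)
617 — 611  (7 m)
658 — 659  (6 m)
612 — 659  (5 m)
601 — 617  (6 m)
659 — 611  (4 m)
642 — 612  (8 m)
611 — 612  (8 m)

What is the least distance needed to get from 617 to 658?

11 m

Compare a few routes:
617 → 601 → 642 → 658: 6+4+2 = 12
617 → 611 → 642 → 658: 7+2+2 = 11
617 → 649 → 601 → 642 → 658: 2+4+4+2 = 12
Cheapest is 617 → 611 → 642 → 658 at 11 m.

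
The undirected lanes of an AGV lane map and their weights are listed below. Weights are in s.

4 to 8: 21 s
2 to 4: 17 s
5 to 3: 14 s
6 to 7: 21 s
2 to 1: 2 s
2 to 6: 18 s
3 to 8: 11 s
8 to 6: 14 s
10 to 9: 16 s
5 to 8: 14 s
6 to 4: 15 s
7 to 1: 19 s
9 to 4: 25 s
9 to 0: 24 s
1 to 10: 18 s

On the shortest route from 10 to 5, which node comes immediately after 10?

Compare a few routes:
10 → 1 → 2 → 4 → 8 → 5: 18+2+17+21+14 = 72
10 → 1 → 2 → 6 → 8 → 5: 18+2+18+14+14 = 66
Cheapest is 10 → 1 → 2 → 6 → 8 → 5 at 66 s.
So from 10 the first move is to 1.

1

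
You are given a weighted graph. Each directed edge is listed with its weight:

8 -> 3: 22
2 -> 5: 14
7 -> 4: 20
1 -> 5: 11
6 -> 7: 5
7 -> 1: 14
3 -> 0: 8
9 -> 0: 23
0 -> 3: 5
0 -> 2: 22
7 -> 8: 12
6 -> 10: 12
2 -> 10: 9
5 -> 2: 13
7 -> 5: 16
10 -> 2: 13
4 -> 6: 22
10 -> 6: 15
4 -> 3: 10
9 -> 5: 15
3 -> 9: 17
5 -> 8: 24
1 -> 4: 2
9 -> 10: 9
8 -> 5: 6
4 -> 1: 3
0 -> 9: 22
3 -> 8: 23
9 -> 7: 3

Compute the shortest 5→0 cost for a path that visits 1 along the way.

Shortest 5→1: 5–2–10–6–7–1 = 56
Best 1 to 0: 1–4–3–0 costing 20
Total via 1: 56 + 20 = 76.

76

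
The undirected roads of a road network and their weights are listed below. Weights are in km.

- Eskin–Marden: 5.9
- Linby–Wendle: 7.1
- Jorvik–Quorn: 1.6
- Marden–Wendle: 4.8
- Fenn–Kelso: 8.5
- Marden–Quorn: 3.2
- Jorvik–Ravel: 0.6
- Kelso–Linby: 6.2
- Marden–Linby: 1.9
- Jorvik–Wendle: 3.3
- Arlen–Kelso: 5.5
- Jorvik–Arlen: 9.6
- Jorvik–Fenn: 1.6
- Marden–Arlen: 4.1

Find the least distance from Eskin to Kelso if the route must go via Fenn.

20.8 km

Best Eskin to Fenn: Eskin–Marden–Quorn–Jorvik–Fenn costing 12.3
Shortest Fenn→Kelso: Fenn–Kelso = 8.5
Total via Fenn: 12.3 + 8.5 = 20.8 km.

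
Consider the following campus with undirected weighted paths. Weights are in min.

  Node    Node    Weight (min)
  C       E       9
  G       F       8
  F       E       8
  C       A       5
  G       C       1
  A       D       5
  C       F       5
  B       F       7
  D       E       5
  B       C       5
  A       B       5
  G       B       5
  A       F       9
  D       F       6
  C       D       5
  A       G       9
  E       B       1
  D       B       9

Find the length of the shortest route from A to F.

Enumerating some paths:
A–F: 9 = 9
A–C–F: 5+5 = 10
A–D–F: 5+6 = 11
The minimum is 9 min via A–F.

9 min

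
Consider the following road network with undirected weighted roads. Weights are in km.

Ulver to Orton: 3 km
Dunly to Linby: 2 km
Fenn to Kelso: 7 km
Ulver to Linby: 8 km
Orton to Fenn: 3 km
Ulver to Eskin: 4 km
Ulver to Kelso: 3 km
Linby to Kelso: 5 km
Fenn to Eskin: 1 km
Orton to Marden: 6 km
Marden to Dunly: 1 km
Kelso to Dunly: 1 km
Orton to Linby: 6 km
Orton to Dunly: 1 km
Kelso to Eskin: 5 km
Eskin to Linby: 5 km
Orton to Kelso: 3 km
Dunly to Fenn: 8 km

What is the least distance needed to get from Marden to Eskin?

6 km

Compare a few routes:
Marden–Dunly–Linby–Eskin: 1+2+5 = 8
Marden–Dunly–Orton–Fenn–Eskin: 1+1+3+1 = 6
Marden–Dunly–Kelso–Eskin: 1+1+5 = 7
The minimum is 6 km via Marden–Dunly–Orton–Fenn–Eskin.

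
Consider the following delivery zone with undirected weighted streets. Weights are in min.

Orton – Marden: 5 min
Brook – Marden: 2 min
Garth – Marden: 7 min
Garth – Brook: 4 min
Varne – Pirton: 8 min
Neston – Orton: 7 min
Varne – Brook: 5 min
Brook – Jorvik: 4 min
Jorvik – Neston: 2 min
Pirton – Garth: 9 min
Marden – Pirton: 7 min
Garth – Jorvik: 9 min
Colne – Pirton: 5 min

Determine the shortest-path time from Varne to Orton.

Candidate routes:
Varne → Brook → Jorvik → Neston → Orton: 5+4+2+7 = 18
Varne → Brook → Marden → Orton: 5+2+5 = 12
Cheapest is Varne → Brook → Marden → Orton at 12 min.

12 min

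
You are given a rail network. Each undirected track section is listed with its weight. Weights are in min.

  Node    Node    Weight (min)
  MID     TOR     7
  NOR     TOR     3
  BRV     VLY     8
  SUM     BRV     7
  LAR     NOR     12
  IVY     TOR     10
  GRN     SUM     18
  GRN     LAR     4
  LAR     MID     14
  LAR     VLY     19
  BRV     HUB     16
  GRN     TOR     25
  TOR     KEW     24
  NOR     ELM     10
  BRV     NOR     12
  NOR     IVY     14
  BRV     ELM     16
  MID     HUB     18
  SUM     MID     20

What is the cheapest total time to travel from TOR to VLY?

23 min

Settle nodes by increasing distance from TOR:
TOR: 0
NOR: 3  (via TOR)
MID: 7  (via TOR)
IVY: 10  (via TOR)
ELM: 13  (via NOR)
BRV: 15  (via NOR)
LAR: 15  (via NOR)
GRN: 19  (via LAR)
SUM: 22  (via BRV)
VLY: 23  (via BRV)
Shortest route: TOR → NOR → BRV → VLY = 23 min.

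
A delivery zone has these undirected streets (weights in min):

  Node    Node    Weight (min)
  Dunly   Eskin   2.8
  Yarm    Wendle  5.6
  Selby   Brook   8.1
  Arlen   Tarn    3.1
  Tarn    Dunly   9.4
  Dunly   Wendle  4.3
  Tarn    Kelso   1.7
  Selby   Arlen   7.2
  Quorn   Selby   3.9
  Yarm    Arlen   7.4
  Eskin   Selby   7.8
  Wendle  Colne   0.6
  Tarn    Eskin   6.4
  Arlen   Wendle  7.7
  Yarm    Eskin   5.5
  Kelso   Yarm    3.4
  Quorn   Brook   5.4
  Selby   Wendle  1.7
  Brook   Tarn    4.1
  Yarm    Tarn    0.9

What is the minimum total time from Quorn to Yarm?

10.4 min

Shortest distances from Quorn:
Quorn: 0
Selby: 3.9  (via Quorn)
Brook: 5.4  (via Quorn)
Wendle: 5.6  (via Selby)
Colne: 6.2  (via Wendle)
Tarn: 9.5  (via Brook)
Dunly: 9.9  (via Wendle)
Yarm: 10.4  (via Tarn)
Shortest route: Quorn → Brook → Tarn → Yarm = 10.4 min.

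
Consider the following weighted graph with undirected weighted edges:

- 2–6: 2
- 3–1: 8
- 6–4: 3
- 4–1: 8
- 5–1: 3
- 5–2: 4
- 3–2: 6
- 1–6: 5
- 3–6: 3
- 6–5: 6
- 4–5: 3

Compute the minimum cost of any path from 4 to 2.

5

Candidate routes:
4–5–6–2: 3+6+2 = 11
4–6–2: 3+2 = 5
4–5–2: 3+4 = 7
Cheapest is 4–6–2 at 5.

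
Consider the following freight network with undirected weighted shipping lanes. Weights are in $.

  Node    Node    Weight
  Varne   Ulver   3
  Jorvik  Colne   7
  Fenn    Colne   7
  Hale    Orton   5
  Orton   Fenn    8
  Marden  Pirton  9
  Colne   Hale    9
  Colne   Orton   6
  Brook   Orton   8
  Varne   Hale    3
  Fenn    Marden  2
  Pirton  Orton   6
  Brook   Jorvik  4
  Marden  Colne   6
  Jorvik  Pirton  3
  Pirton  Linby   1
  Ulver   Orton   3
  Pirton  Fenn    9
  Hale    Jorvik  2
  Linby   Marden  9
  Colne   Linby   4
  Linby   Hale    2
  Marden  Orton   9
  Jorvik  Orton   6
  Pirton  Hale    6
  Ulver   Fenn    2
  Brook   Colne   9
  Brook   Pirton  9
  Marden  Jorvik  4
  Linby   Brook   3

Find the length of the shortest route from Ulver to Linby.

$8

Shortest distances from Ulver:
Ulver: 0
Fenn: 2  (via Ulver)
Varne: 3  (via Ulver)
Orton: 3  (via Ulver)
Marden: 4  (via Fenn)
Hale: 6  (via Varne)
Linby: 8  (via Hale)
Shortest route: Ulver → Varne → Hale → Linby = $8.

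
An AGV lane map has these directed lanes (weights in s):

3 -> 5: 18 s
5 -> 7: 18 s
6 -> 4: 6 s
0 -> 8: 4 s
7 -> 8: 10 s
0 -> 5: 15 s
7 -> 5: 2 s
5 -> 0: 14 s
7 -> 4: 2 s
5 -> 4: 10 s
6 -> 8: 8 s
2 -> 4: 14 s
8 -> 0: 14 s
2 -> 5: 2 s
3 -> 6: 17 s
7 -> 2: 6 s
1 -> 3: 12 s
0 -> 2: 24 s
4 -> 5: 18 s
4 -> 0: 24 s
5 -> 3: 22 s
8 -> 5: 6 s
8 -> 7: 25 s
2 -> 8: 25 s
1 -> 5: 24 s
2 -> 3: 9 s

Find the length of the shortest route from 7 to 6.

32 s

Shortest distances from 7:
7: 0
4: 2  (via 7)
5: 2  (via 7)
2: 6  (via 7)
8: 10  (via 7)
3: 15  (via 2)
0: 16  (via 5)
6: 32  (via 3)
Shortest route: 7 → 2 → 3 → 6 = 32 s.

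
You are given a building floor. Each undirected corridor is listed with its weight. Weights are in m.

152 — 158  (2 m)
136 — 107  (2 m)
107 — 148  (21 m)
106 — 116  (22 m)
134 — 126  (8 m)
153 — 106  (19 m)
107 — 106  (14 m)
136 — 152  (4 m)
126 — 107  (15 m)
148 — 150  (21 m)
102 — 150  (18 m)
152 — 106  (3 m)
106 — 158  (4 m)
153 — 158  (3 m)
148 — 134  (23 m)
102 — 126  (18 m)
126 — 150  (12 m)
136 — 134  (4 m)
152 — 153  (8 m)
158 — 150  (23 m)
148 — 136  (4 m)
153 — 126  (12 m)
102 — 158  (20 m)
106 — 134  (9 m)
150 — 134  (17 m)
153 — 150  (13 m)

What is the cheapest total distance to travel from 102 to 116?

Enumerating some paths:
102 - 158 - 153 - 152 - 106 - 116: 20+3+8+3+22 = 56
102 - 158 - 152 - 106 - 116: 20+2+3+22 = 47
102 - 158 - 106 - 116: 20+4+22 = 46
102 - 126 - 134 - 106 - 116: 18+8+9+22 = 57
The minimum is 46 m via 102 - 158 - 106 - 116.

46 m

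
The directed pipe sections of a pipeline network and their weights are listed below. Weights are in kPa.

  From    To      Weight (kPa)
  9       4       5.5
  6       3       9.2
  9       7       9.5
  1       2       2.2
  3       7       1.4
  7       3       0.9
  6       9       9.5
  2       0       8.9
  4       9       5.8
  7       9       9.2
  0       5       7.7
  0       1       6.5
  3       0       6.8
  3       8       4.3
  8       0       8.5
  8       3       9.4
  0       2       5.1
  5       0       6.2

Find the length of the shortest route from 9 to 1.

Shortest distances from 9:
9: 0
4: 5.5  (via 9)
7: 9.5  (via 9)
3: 10.4  (via 7)
8: 14.7  (via 3)
0: 17.2  (via 3)
2: 22.3  (via 0)
1: 23.7  (via 0)
Shortest route: 9 → 7 → 3 → 0 → 1 = 23.7 kPa.

23.7 kPa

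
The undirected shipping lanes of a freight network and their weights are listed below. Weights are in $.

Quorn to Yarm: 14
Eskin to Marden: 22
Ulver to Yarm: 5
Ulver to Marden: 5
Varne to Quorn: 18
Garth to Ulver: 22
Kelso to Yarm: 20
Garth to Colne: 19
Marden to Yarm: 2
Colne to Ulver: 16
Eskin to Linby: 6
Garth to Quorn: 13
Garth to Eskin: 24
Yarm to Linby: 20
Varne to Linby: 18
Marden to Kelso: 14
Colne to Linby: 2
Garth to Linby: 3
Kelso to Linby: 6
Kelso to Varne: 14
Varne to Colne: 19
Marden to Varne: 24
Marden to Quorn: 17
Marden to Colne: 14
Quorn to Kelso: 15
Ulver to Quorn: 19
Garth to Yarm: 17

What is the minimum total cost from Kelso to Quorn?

$15

Compare a few routes:
Kelso–Quorn: 15 = 15
Kelso–Linby–Garth–Quorn: 6+3+13 = 22
Cheapest is Kelso–Quorn at $15.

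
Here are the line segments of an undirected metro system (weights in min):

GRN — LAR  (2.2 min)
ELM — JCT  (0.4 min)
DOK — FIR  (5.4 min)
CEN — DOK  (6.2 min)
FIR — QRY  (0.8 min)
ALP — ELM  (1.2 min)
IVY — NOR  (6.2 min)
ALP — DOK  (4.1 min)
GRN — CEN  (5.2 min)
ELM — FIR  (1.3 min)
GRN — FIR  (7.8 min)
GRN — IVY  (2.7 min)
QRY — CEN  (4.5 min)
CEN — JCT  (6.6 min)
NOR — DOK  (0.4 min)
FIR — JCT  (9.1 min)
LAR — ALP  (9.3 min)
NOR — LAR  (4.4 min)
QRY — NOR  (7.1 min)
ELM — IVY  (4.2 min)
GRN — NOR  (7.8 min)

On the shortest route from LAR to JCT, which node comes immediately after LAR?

GRN

Candidate routes:
LAR - NOR - DOK - ALP - ELM - JCT: 4.4+0.4+4.1+1.2+0.4 = 10.5
LAR - GRN - IVY - ELM - JCT: 2.2+2.7+4.2+0.4 = 9.5
LAR - ALP - ELM - JCT: 9.3+1.2+0.4 = 10.9
The minimum is 9.5 min via LAR - GRN - IVY - ELM - JCT.
So from LAR the first move is to GRN.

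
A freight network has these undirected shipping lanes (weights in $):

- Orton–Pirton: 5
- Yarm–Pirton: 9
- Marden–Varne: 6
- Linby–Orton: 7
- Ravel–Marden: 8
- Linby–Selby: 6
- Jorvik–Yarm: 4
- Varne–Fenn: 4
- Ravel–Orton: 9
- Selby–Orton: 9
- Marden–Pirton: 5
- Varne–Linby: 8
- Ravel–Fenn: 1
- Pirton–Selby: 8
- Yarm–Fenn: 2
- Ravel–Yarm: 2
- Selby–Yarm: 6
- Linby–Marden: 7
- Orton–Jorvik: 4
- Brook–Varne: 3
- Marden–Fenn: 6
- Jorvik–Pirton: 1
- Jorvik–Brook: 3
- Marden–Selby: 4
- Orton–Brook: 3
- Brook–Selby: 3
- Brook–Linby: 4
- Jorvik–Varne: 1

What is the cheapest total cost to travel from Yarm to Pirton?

$5

Settle nodes by increasing distance from Yarm:
Yarm: 0
Ravel: 2  (via Yarm)
Fenn: 2  (via Yarm)
Jorvik: 4  (via Yarm)
Pirton: 5  (via Jorvik)
Shortest route: Yarm → Jorvik → Pirton = $5.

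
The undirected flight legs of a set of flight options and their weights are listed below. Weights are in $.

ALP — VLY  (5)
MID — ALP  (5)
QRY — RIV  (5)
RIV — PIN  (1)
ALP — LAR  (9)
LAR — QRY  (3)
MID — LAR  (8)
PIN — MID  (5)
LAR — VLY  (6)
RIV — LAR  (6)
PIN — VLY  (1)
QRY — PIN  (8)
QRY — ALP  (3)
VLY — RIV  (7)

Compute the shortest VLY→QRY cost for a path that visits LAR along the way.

Best VLY to LAR: VLY–LAR costing 6
Shortest LAR→QRY: LAR–QRY = 3
Total via LAR: 6 + 3 = $9.

$9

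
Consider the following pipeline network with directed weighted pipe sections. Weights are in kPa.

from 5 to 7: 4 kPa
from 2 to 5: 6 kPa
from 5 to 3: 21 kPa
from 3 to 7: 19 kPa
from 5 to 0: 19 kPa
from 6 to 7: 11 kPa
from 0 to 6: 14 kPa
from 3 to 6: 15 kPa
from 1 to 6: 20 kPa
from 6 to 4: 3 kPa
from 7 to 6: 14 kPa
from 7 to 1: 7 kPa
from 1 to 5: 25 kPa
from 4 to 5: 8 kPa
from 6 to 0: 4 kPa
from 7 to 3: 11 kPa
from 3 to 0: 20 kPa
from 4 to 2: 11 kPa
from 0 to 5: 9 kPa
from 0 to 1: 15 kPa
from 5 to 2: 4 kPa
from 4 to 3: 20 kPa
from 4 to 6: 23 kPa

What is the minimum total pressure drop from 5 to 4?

21 kPa

Running Dijkstra from 5:
5: 0
2: 4  (via 5)
7: 4  (via 5)
1: 11  (via 7)
3: 15  (via 7)
6: 18  (via 7)
0: 19  (via 5)
4: 21  (via 6)
Shortest route: 5–7–6–4 = 21 kPa.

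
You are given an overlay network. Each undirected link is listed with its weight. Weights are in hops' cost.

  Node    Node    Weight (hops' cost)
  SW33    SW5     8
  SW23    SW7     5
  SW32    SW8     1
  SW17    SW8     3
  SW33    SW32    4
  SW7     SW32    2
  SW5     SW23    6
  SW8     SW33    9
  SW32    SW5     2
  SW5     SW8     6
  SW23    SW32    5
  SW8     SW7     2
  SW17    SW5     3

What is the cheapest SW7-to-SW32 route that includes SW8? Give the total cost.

Shortest SW7→SW8: SW7 → SW8 = 2
Best SW8 to SW32: SW8 → SW32 costing 1
Total via SW8: 2 + 1 = 3 hops' cost.

3 hops' cost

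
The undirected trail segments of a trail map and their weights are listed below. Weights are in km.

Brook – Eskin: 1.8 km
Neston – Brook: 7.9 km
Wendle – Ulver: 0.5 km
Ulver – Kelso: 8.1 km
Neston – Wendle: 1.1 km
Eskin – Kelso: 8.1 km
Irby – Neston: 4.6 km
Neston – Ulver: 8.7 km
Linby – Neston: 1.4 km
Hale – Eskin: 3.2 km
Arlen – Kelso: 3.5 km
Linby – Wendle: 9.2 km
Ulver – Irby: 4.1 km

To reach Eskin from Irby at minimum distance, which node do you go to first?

Neston

Enumerating some paths:
Irby → Neston → Brook → Eskin: 4.6+7.9+1.8 = 14.3
Irby → Ulver → Wendle → Neston → Brook → Eskin: 4.1+0.5+1.1+7.9+1.8 = 15.4
Cheapest is Irby → Neston → Brook → Eskin at 14.3 km.
So from Irby the first move is to Neston.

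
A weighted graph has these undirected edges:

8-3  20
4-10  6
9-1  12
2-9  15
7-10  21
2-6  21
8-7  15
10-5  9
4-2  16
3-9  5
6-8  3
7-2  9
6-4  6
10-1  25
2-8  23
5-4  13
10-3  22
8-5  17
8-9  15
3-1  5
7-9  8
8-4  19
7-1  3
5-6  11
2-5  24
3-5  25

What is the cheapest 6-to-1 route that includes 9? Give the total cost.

28

Shortest 6→9: 6–8–9 = 18
Best 9 to 1: 9–3–1 costing 10
Total via 9: 18 + 10 = 28.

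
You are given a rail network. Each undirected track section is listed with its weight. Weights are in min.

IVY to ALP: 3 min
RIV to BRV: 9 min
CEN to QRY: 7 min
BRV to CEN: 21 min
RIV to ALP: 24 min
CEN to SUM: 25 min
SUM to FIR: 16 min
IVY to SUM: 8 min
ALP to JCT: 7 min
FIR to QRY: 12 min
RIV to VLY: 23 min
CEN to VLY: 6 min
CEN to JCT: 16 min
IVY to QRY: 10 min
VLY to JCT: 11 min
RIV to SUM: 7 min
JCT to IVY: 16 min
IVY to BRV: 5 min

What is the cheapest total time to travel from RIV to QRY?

24 min

Candidate routes:
RIV - BRV - IVY - QRY: 9+5+10 = 24
RIV - SUM - IVY - QRY: 7+8+10 = 25
The minimum is 24 min via RIV - BRV - IVY - QRY.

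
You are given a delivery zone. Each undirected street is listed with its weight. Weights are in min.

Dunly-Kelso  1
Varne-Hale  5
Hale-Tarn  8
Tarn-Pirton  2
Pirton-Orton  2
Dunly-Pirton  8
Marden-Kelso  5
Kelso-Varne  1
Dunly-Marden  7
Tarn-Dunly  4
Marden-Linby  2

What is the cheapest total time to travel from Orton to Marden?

14 min

Running Dijkstra from Orton:
Orton: 0
Pirton: 2  (via Orton)
Tarn: 4  (via Pirton)
Dunly: 8  (via Tarn)
Kelso: 9  (via Dunly)
Varne: 10  (via Kelso)
Hale: 12  (via Tarn)
Marden: 14  (via Kelso)
Shortest route: Orton → Pirton → Tarn → Dunly → Kelso → Marden = 14 min.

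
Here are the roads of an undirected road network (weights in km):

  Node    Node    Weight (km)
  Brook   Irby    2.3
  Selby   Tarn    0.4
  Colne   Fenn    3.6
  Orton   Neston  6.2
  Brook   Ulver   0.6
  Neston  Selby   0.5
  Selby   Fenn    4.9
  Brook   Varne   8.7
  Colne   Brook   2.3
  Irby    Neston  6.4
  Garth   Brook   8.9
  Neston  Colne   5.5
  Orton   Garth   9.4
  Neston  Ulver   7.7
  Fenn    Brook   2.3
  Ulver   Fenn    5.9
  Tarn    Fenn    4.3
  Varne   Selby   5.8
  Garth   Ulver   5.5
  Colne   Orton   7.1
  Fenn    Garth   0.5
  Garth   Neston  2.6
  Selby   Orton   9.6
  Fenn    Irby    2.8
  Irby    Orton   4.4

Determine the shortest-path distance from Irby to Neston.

5.9 km

Enumerating some paths:
Irby - Neston: 6.4 = 6.4
Irby - Fenn - Garth - Neston: 2.8+0.5+2.6 = 5.9
Cheapest is Irby - Fenn - Garth - Neston at 5.9 km.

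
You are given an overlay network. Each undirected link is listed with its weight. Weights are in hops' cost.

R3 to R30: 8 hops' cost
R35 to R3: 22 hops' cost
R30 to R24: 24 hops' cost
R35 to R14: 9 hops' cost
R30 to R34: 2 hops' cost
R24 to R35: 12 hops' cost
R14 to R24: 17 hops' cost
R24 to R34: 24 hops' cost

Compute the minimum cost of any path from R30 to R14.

39 hops' cost

Settle nodes by increasing distance from R30:
R30: 0
R34: 2  (via R30)
R3: 8  (via R30)
R24: 24  (via R30)
R35: 30  (via R3)
R14: 39  (via R35)
Shortest route: R30 → R3 → R35 → R14 = 39 hops' cost.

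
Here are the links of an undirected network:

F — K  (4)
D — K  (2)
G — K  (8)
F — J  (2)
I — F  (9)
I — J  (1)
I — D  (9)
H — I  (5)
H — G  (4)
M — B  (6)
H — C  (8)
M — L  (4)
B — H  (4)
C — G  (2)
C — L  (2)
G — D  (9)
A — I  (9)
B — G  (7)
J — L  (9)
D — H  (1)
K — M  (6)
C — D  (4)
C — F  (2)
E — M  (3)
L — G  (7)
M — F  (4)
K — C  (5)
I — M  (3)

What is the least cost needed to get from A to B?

18

Candidate routes:
A → I → M → B: 9+3+6 = 18
A → I → J → F → M → B: 9+1+2+4+6 = 22
The minimum is 18 via A → I → M → B.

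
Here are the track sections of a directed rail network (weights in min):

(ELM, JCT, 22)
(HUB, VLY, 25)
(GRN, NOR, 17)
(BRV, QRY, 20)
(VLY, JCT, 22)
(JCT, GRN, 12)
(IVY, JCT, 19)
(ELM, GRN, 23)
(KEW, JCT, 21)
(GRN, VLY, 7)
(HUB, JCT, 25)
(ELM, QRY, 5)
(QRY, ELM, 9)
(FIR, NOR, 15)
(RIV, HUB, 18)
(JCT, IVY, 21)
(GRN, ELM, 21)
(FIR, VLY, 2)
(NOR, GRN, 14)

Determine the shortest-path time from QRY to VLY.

39 min

Shortest distances from QRY:
QRY: 0
ELM: 9  (via QRY)
JCT: 31  (via ELM)
GRN: 32  (via ELM)
VLY: 39  (via GRN)
Shortest route: QRY–ELM–GRN–VLY = 39 min.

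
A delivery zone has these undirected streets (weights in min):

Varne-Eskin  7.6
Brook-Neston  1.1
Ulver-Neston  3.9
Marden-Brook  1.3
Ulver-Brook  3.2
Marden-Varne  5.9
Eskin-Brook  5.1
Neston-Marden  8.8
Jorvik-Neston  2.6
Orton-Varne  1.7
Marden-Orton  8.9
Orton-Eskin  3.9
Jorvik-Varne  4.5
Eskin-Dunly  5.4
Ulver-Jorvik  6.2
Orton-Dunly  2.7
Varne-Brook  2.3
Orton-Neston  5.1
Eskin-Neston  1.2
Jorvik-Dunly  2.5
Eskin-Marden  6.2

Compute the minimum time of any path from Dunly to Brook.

Running Dijkstra from Dunly:
Dunly: 0
Jorvik: 2.5  (via Dunly)
Orton: 2.7  (via Dunly)
Varne: 4.4  (via Orton)
Neston: 5.1  (via Jorvik)
Eskin: 5.4  (via Dunly)
Brook: 6.2  (via Neston)
Shortest route: Dunly → Jorvik → Neston → Brook = 6.2 min.

6.2 min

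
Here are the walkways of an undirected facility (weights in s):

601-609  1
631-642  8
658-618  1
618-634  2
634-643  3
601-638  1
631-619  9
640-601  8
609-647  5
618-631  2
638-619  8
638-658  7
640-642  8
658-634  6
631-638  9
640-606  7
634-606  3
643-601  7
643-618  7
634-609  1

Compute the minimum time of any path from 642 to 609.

Compare a few routes:
642–631–618–634–609: 8+2+2+1 = 13
642–640–601–609: 8+8+1 = 17
The minimum is 13 s via 642–631–618–634–609.

13 s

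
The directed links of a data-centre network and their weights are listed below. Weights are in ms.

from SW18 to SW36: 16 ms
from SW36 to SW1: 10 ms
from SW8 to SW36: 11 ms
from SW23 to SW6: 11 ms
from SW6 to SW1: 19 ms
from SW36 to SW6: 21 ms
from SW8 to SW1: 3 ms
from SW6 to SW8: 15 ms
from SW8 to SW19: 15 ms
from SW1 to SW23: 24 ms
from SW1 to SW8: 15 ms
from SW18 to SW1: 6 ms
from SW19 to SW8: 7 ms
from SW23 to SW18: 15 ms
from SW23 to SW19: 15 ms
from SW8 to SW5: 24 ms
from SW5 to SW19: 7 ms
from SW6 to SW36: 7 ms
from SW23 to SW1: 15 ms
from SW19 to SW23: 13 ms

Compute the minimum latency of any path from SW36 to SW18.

Compare a few routes:
SW36 → SW6 → SW8 → SW1 → SW23 → SW18: 21+15+3+24+15 = 78
SW36 → SW1 → SW8 → SW19 → SW23 → SW18: 10+15+15+13+15 = 68
SW36 → SW1 → SW23 → SW18: 10+24+15 = 49
The minimum is 49 ms via SW36 → SW1 → SW23 → SW18.

49 ms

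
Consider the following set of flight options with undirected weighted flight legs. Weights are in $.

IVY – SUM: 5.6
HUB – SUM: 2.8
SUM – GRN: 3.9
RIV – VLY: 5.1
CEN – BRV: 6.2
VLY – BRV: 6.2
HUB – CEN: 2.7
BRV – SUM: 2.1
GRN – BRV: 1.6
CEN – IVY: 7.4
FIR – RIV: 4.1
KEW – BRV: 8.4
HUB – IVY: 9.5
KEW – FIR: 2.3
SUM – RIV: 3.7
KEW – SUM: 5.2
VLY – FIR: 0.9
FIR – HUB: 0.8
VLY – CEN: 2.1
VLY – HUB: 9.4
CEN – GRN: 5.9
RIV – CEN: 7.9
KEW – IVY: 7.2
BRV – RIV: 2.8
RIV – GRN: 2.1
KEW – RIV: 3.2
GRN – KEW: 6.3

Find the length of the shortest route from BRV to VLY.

Running Dijkstra from BRV:
BRV: 0
GRN: 1.6  (via BRV)
SUM: 2.1  (via BRV)
RIV: 2.8  (via BRV)
HUB: 4.9  (via SUM)
FIR: 5.7  (via HUB)
KEW: 6  (via RIV)
CEN: 6.2  (via BRV)
VLY: 6.2  (via BRV)
Shortest route: BRV–VLY = $6.2.

$6.2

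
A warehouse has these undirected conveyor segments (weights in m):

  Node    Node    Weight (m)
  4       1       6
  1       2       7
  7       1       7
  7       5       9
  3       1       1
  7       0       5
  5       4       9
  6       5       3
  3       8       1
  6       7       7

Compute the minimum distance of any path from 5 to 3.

16 m

Settle nodes by increasing distance from 5:
5: 0
6: 3  (via 5)
4: 9  (via 5)
7: 9  (via 5)
0: 14  (via 7)
1: 15  (via 4)
3: 16  (via 1)
Shortest route: 5 → 4 → 1 → 3 = 16 m.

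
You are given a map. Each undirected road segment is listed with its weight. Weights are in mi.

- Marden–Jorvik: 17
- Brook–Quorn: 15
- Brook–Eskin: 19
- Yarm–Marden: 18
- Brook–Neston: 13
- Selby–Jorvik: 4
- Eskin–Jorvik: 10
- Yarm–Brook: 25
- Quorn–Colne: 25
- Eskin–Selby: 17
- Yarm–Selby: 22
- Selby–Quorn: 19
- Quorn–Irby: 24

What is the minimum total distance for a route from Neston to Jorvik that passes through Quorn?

Best Neston to Quorn: Neston–Brook–Quorn costing 28
Best Quorn to Jorvik: Quorn–Selby–Jorvik costing 23
Total via Quorn: 28 + 23 = 51 mi.

51 mi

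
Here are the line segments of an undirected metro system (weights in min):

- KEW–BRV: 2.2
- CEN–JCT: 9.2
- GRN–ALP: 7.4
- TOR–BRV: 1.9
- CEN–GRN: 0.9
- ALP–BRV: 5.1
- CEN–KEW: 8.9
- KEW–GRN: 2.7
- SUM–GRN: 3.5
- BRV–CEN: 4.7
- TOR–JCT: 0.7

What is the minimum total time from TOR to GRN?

6.8 min

Enumerating some paths:
TOR - JCT - CEN - GRN: 0.7+9.2+0.9 = 10.8
TOR - BRV - KEW - CEN - GRN: 1.9+2.2+8.9+0.9 = 13.9
TOR - BRV - KEW - GRN: 1.9+2.2+2.7 = 6.8
TOR - BRV - CEN - GRN: 1.9+4.7+0.9 = 7.5
The minimum is 6.8 min via TOR - BRV - KEW - GRN.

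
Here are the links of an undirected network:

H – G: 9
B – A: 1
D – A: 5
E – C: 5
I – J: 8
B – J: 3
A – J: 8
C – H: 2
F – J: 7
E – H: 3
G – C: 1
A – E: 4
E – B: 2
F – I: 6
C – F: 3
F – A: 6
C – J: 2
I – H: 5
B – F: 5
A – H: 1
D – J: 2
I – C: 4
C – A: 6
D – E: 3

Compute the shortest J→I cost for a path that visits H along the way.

9

Best J to H: J–C–H costing 4
Best H to I: H–I costing 5
Total via H: 4 + 5 = 9.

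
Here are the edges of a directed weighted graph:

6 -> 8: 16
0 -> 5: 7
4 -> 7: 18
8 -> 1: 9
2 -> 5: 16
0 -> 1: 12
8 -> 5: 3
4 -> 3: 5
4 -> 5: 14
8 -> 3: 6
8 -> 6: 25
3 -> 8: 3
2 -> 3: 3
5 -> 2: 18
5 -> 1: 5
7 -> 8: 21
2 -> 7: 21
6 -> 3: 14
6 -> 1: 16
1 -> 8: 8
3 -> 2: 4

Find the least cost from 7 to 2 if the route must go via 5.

Shortest 7→5: 7–8–5 = 24
Shortest 5→2: 5–2 = 18
Total via 5: 24 + 18 = 42.

42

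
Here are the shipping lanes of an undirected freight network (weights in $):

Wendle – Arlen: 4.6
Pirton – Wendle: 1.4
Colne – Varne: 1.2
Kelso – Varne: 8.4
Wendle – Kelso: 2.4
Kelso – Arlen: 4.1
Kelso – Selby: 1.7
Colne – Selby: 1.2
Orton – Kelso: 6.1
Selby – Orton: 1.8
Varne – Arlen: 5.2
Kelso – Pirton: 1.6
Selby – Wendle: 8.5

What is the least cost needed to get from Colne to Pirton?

Enumerating some paths:
Colne - Selby - Kelso - Pirton: 1.2+1.7+1.6 = 4.5
Colne - Selby - Wendle - Pirton: 1.2+8.5+1.4 = 11.1
Colne - Selby - Orton - Kelso - Pirton: 1.2+1.8+6.1+1.6 = 10.7
Colne - Selby - Kelso - Wendle - Pirton: 1.2+1.7+2.4+1.4 = 6.7
The minimum is $4.5 via Colne - Selby - Kelso - Pirton.

$4.5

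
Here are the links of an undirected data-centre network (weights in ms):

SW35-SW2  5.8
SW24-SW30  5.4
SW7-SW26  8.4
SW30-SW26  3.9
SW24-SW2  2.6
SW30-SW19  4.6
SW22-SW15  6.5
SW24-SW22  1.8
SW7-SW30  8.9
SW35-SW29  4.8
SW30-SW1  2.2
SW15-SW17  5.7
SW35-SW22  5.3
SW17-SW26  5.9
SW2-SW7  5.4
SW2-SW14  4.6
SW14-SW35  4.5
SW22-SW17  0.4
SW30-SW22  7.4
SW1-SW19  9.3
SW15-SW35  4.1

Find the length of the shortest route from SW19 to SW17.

Running Dijkstra from SW19:
SW19: 0
SW30: 4.6  (via SW19)
SW1: 6.8  (via SW30)
SW26: 8.5  (via SW30)
SW24: 10  (via SW30)
SW22: 11.8  (via SW24)
SW17: 12.2  (via SW22)
Shortest route: SW19–SW30–SW24–SW22–SW17 = 12.2 ms.

12.2 ms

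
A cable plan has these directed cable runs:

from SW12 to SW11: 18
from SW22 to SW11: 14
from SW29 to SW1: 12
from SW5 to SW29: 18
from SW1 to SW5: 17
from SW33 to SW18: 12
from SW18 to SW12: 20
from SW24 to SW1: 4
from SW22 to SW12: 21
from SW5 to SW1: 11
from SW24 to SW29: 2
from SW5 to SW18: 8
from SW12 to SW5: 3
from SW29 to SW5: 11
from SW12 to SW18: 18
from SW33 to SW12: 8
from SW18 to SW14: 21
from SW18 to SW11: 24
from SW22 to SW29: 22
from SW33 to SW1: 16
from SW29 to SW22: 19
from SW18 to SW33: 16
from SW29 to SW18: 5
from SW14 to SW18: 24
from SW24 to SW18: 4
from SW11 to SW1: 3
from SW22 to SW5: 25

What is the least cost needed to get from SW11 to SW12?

48

Compare a few routes:
SW11–SW1–SW5–SW29–SW18–SW12: 3+17+18+5+20 = 63
SW11–SW1–SW5–SW18–SW33–SW12: 3+17+8+16+8 = 52
SW11–SW1–SW5–SW29–SW18–SW33–SW12: 3+17+18+5+16+8 = 67
SW11–SW1–SW5–SW18–SW12: 3+17+8+20 = 48
Cheapest is SW11–SW1–SW5–SW18–SW12 at 48.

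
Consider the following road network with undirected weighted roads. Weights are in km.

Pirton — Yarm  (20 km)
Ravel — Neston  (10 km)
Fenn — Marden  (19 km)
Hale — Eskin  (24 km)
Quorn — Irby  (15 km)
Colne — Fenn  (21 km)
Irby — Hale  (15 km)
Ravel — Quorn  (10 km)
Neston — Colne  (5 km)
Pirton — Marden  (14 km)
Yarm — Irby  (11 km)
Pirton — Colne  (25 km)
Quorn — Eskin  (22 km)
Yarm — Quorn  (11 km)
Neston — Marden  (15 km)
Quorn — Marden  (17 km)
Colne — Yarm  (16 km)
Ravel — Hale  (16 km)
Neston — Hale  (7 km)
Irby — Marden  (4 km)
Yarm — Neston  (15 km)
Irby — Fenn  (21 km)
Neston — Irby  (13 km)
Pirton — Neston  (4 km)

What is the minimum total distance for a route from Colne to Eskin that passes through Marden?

Shortest Colne→Marden: Colne–Neston–Marden = 20
Best Marden to Eskin: Marden–Quorn–Eskin costing 39
Total via Marden: 20 + 39 = 59 km.

59 km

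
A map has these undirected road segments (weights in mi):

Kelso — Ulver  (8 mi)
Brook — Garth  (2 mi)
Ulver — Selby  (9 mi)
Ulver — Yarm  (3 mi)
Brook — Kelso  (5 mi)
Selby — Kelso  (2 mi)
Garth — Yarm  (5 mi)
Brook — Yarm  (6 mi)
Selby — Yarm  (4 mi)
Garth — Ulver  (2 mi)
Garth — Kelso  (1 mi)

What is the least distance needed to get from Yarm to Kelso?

Settle nodes by increasing distance from Yarm:
Yarm: 0
Ulver: 3  (via Yarm)
Selby: 4  (via Yarm)
Garth: 5  (via Yarm)
Kelso: 6  (via Selby)
Shortest route: Yarm–Selby–Kelso = 6 mi.

6 mi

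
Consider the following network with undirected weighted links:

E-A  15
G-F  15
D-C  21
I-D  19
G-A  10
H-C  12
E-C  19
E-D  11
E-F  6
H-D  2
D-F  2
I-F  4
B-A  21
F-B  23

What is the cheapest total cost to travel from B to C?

Shortest distances from B:
B: 0
A: 21  (via B)
F: 23  (via B)
D: 25  (via F)
H: 27  (via D)
I: 27  (via F)
E: 29  (via F)
G: 31  (via A)
C: 39  (via H)
Shortest route: B–F–D–H–C = 39.

39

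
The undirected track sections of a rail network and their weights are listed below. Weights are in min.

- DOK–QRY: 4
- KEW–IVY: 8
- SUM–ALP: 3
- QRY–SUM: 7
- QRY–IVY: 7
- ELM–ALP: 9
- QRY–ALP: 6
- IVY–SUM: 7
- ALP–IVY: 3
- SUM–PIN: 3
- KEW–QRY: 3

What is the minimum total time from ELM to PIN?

Candidate routes:
ELM–ALP–IVY–SUM–PIN: 9+3+7+3 = 22
ELM–ALP–SUM–PIN: 9+3+3 = 15
Cheapest is ELM–ALP–SUM–PIN at 15 min.

15 min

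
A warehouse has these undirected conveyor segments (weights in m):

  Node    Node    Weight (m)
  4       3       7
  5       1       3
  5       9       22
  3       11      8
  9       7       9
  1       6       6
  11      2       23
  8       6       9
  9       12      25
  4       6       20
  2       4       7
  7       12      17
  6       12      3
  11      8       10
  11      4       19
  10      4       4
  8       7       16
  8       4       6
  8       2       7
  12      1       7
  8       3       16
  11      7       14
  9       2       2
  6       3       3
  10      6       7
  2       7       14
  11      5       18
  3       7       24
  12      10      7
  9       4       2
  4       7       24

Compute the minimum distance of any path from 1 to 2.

20 m

Candidate routes:
1 - 6 - 8 - 2: 6+9+7 = 22
1 - 12 - 10 - 4 - 9 - 2: 7+7+4+2+2 = 22
1 - 6 - 3 - 4 - 9 - 2: 6+3+7+2+2 = 20
1 - 6 - 10 - 4 - 9 - 2: 6+7+4+2+2 = 21
Cheapest is 1 - 6 - 3 - 4 - 9 - 2 at 20 m.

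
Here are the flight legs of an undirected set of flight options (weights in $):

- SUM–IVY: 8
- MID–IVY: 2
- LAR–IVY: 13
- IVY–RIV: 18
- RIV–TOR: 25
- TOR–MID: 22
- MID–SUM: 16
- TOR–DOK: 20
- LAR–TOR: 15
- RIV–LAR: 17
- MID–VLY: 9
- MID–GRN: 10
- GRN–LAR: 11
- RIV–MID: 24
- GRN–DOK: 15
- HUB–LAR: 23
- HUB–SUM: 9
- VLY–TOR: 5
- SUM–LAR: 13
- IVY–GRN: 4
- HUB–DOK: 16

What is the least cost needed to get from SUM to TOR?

$24

Running Dijkstra from SUM:
SUM: 0
IVY: 8  (via SUM)
HUB: 9  (via SUM)
MID: 10  (via IVY)
GRN: 12  (via IVY)
LAR: 13  (via SUM)
VLY: 19  (via MID)
TOR: 24  (via VLY)
Shortest route: SUM → IVY → MID → VLY → TOR = $24.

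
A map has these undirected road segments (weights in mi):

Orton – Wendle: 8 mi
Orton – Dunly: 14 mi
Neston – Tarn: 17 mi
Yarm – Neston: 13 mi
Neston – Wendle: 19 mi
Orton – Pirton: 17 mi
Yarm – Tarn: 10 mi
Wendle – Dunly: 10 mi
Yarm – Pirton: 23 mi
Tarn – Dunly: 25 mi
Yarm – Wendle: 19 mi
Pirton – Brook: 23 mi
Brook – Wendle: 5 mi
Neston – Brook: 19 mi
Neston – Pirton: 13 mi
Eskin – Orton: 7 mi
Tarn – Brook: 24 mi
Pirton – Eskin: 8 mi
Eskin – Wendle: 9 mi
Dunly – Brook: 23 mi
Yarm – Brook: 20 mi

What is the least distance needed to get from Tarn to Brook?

24 mi

Shortest distances from Tarn:
Tarn: 0
Yarm: 10  (via Tarn)
Neston: 17  (via Tarn)
Brook: 24  (via Tarn)
Shortest route: Tarn → Brook = 24 mi.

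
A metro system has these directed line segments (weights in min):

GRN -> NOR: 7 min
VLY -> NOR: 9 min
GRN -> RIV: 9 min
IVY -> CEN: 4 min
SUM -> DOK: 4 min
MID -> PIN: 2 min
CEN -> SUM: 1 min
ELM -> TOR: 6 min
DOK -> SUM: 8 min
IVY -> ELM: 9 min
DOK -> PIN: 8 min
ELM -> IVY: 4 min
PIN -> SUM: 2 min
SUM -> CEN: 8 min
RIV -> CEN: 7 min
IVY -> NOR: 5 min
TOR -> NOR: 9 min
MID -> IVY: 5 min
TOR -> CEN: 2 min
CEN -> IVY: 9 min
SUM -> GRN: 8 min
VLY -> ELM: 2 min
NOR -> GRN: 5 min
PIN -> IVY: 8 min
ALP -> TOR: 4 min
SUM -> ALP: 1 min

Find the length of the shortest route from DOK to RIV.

25 min

Settle nodes by increasing distance from DOK:
DOK: 0
SUM: 8  (via DOK)
PIN: 8  (via DOK)
ALP: 9  (via SUM)
TOR: 13  (via ALP)
CEN: 15  (via TOR)
GRN: 16  (via SUM)
IVY: 16  (via PIN)
NOR: 21  (via IVY)
RIV: 25  (via GRN)
Shortest route: DOK–SUM–GRN–RIV = 25 min.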